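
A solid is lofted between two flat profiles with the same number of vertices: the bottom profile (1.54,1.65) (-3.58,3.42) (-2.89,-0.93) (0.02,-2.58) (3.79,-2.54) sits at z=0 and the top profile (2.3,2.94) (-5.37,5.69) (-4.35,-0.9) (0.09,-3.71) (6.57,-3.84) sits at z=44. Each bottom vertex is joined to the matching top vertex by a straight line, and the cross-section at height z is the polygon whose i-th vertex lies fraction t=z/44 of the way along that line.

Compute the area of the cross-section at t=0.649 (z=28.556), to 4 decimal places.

Cross-section at t=0.649: each vertex is (1-t)·p0[i] + t·p1[i].
  v1: (1-0.649)·(1.54,1.65) + 0.649·(2.3,2.94) = (2.0332,2.4872)
  v2: (1-0.649)·(-3.58,3.42) + 0.649·(-5.37,5.69) = (-4.7417,4.8932)
  v3: (1-0.649)·(-2.89,-0.93) + 0.649·(-4.35,-0.9) = (-3.8375,-0.9105)
  v4: (1-0.649)·(0.02,-2.58) + 0.649·(0.09,-3.71) = (0.0654,-3.3134)
  v5: (1-0.649)·(3.79,-2.54) + 0.649·(6.57,-3.84) = (5.5942,-3.3837)
Shoelace sum Σ(x_i·y_{i+1} − x_{i+1}·y_i):
  i=1: 2.0332·4.8932 − -4.7417·2.4872 = +21.7427 (running +21.7427)
  i=2: -4.7417·-0.9105 − -3.8375·4.8932 = +23.0954 (running +44.8382)
  i=3: -3.8375·-3.3134 − 0.0654·-0.9105 = +12.7748 (running +57.6129)
  i=4: 0.0654·-3.3837 − 5.5942·-3.3134 = +18.3143 (running +75.9273)
  i=5: 5.5942·2.4872 − 2.0332·-3.3837 = +20.7939 (running +96.7211)
Area = |Σ|/2 = |96.7211|/2 = 48.3606

Area at t=0.649: 48.3606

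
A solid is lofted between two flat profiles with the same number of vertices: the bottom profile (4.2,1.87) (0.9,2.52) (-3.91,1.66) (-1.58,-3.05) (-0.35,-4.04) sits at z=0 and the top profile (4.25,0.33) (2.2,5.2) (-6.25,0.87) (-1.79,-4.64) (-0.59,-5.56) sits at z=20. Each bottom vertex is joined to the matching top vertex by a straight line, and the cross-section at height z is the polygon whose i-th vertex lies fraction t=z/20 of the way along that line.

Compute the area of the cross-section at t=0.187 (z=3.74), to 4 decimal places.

Area at t=0.187: 33.0158

Cross-section at t=0.187: each vertex is (1-t)·p0[i] + t·p1[i].
  v1: (1-0.187)·(4.2,1.87) + 0.187·(4.25,0.33) = (4.2093,1.5820)
  v2: (1-0.187)·(0.9,2.52) + 0.187·(2.2,5.2) = (1.1431,3.0212)
  v3: (1-0.187)·(-3.91,1.66) + 0.187·(-6.25,0.87) = (-4.3476,1.5123)
  v4: (1-0.187)·(-1.58,-3.05) + 0.187·(-1.79,-4.64) = (-1.6193,-3.3473)
  v5: (1-0.187)·(-0.35,-4.04) + 0.187·(-0.59,-5.56) = (-0.3949,-4.3242)
Shoelace sum Σ(x_i·y_{i+1} − x_{i+1}·y_i):
  i=1: 4.2093·3.0212 − 1.1431·1.5820 = +10.9087 (running +10.9087)
  i=2: 1.1431·1.5123 − -4.3476·3.0212 = +14.8634 (running +25.7721)
  i=3: -4.3476·-3.3473 − -1.6193·1.5123 = +17.0016 (running +42.7737)
  i=4: -1.6193·-4.3242 − -0.3949·-3.3473 = +5.6803 (running +48.4540)
  i=5: -0.3949·1.5820 − 4.2093·-4.3242 = +17.5775 (running +66.0315)
Area = |Σ|/2 = |66.0315|/2 = 33.0158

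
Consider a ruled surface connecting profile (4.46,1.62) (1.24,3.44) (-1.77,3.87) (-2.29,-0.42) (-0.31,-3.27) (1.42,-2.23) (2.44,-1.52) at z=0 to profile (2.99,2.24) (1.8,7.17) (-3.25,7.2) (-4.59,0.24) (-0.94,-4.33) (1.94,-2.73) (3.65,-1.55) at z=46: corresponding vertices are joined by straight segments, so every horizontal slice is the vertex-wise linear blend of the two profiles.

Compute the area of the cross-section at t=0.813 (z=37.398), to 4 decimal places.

Cross-section at t=0.813: each vertex is (1-t)·p0[i] + t·p1[i].
  v1: (1-0.813)·(4.46,1.62) + 0.813·(2.99,2.24) = (3.2649,2.1241)
  v2: (1-0.813)·(1.24,3.44) + 0.813·(1.8,7.17) = (1.6953,6.4725)
  v3: (1-0.813)·(-1.77,3.87) + 0.813·(-3.25,7.2) = (-2.9732,6.5773)
  v4: (1-0.813)·(-2.29,-0.42) + 0.813·(-4.59,0.24) = (-4.1599,0.1166)
  v5: (1-0.813)·(-0.31,-3.27) + 0.813·(-0.94,-4.33) = (-0.8222,-4.1318)
  v6: (1-0.813)·(1.42,-2.23) + 0.813·(1.94,-2.73) = (1.8428,-2.6365)
  v7: (1-0.813)·(2.44,-1.52) + 0.813·(3.65,-1.55) = (3.4237,-1.5444)
Shoelace sum Σ(x_i·y_{i+1} − x_{i+1}·y_i):
  i=1: 3.2649·6.4725 − 1.6953·2.1241 = +17.5311 (running +17.5311)
  i=2: 1.6953·6.5773 − -2.9732·6.4725 = +30.3946 (running +47.9257)
  i=3: -2.9732·0.1166 − -4.1599·6.5773 = +27.0142 (running +74.9400)
  i=4: -4.1599·-4.1318 − -0.8222·0.1166 = +17.2836 (running +92.2236)
  i=5: -0.8222·-2.6365 − 1.8428·-4.1318 = +9.7816 (running +102.0052)
  i=6: 1.8428·-1.5444 − 3.4237·-2.6365 = +6.1807 (running +108.1859)
  i=7: 3.4237·2.1241 − 3.2649·-1.5444 = +12.3145 (running +120.5004)
Area = |Σ|/2 = |120.5004|/2 = 60.2502

Area at t=0.813: 60.2502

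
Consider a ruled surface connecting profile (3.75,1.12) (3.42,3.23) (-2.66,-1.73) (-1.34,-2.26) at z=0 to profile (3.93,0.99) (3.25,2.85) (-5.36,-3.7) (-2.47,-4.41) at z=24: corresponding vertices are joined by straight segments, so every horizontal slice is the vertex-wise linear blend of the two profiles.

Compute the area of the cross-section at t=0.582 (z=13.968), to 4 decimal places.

Cross-section at t=0.582: each vertex is (1-t)·p0[i] + t·p1[i].
  v1: (1-0.582)·(3.75,1.12) + 0.582·(3.93,0.99) = (3.8548,1.0443)
  v2: (1-0.582)·(3.42,3.23) + 0.582·(3.25,2.85) = (3.3211,3.0088)
  v3: (1-0.582)·(-2.66,-1.73) + 0.582·(-5.36,-3.7) = (-4.2314,-2.8765)
  v4: (1-0.582)·(-1.34,-2.26) + 0.582·(-2.47,-4.41) = (-1.9977,-3.5113)
Shoelace sum Σ(x_i·y_{i+1} − x_{i+1}·y_i):
  i=1: 3.8548·3.0088 − 3.3211·1.0443 = +8.1300 (running +8.1300)
  i=2: 3.3211·-2.8765 − -4.2314·3.0088 = +3.1784 (running +11.3085)
  i=3: -4.2314·-3.5113 − -1.9977·-2.8765 = +9.1114 (running +20.4198)
  i=4: -1.9977·1.0443 − 3.8548·-3.5113 = +11.4490 (running +31.8688)
Area = |Σ|/2 = |31.8688|/2 = 15.9344

Area at t=0.582: 15.9344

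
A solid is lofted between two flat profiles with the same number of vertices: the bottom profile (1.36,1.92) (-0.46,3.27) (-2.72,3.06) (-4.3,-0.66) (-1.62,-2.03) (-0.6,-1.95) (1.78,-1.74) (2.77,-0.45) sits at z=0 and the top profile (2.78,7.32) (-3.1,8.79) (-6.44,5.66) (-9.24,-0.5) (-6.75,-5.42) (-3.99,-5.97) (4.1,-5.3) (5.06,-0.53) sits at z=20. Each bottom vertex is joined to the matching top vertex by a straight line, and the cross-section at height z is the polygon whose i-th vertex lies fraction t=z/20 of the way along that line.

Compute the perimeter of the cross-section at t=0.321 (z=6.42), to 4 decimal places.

Perimeter at t=0.321: 27.6809

Cross-section at t=0.321: each vertex is (1-t)·p0[i] + t·p1[i].
  v1: (1-0.321)·(1.36,1.92) + 0.321·(2.78,7.32) = (1.8158,3.6534)
  v2: (1-0.321)·(-0.46,3.27) + 0.321·(-3.1,8.79) = (-1.3074,5.0419)
  v3: (1-0.321)·(-2.72,3.06) + 0.321·(-6.44,5.66) = (-3.9141,3.8946)
  v4: (1-0.321)·(-4.3,-0.66) + 0.321·(-9.24,-0.5) = (-5.8857,-0.6086)
  v5: (1-0.321)·(-1.62,-2.03) + 0.321·(-6.75,-5.42) = (-3.2667,-3.1182)
  v6: (1-0.321)·(-0.6,-1.95) + 0.321·(-3.99,-5.97) = (-1.6882,-3.2404)
  v7: (1-0.321)·(1.78,-1.74) + 0.321·(4.1,-5.3) = (2.5247,-2.8828)
  v8: (1-0.321)·(2.77,-0.45) + 0.321·(5.06,-0.53) = (3.5051,-0.4757)
Perimeter = Σ |v_{i+1} − v_i|:
  edge 1→2: √(-3.1233² + 1.3885²) = 3.4180 (running 3.4180)
  edge 2→3: √(-2.6067² + -1.1473²) = 2.8480 (running 6.2660)
  edge 3→4: √(-1.9716² + -4.5032²) = 4.9159 (running 11.1819)
  edge 4→5: √(2.6190² + -2.5095²) = 3.6273 (running 14.8092)
  edge 5→6: √(1.5785² + -0.1222²) = 1.5833 (running 16.3925)
  edge 6→7: √(4.2129² + 0.3577²) = 4.2281 (running 20.6205)
  edge 7→8: √(0.9804² + 2.4071²) = 2.5991 (running 23.2196)
  edge 8→1: √(-1.6893² + 4.1291²) = 4.4613 (running 27.6809)
Perimeter = 27.6809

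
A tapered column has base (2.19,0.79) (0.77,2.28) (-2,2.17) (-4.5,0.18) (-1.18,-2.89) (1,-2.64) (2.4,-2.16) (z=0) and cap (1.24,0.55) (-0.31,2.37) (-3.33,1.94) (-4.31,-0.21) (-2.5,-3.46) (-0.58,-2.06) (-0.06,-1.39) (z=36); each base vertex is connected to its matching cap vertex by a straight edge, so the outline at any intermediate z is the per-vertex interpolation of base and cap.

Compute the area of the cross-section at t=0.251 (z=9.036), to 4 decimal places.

Area at t=0.251: 23.6985

Cross-section at t=0.251: each vertex is (1-t)·p0[i] + t·p1[i].
  v1: (1-0.251)·(2.19,0.79) + 0.251·(1.24,0.55) = (1.9515,0.7298)
  v2: (1-0.251)·(0.77,2.28) + 0.251·(-0.31,2.37) = (0.4989,2.3026)
  v3: (1-0.251)·(-2,2.17) + 0.251·(-3.33,1.94) = (-2.3338,2.1123)
  v4: (1-0.251)·(-4.5,0.18) + 0.251·(-4.31,-0.21) = (-4.4523,0.0821)
  v5: (1-0.251)·(-1.18,-2.89) + 0.251·(-2.5,-3.46) = (-1.5113,-3.0331)
  v6: (1-0.251)·(1,-2.64) + 0.251·(-0.58,-2.06) = (0.6034,-2.4944)
  v7: (1-0.251)·(2.4,-2.16) + 0.251·(-0.06,-1.39) = (1.7825,-1.9667)
Shoelace sum Σ(x_i·y_{i+1} − x_{i+1}·y_i):
  i=1: 1.9515·2.3026 − 0.4989·0.7298 = +4.1295 (running +4.1295)
  i=2: 0.4989·2.1123 − -2.3338·2.3026 = +6.4277 (running +10.5572)
  i=3: -2.3338·0.0821 − -4.4523·2.1123 = +9.2129 (running +19.7701)
  i=4: -4.4523·-3.0331 − -1.5113·0.0821 = +13.6283 (running +33.3983)
  i=5: -1.5113·-2.4944 − 0.6034·-3.0331 = +5.6001 (running +38.9984)
  i=6: 0.6034·-1.9667 − 1.7825·-2.4944 = +3.2596 (running +42.2581)
  i=7: 1.7825·0.7298 − 1.9515·-1.9667 = +5.1390 (running +47.3971)
Area = |Σ|/2 = |47.3971|/2 = 23.6985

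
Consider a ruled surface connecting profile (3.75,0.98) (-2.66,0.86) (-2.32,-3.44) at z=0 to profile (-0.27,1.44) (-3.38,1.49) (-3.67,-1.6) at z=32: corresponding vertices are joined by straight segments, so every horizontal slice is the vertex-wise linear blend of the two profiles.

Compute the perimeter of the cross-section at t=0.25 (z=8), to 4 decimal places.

Cross-section at t=0.25: each vertex is (1-t)·p0[i] + t·p1[i].
  v1: (1-0.25)·(3.75,0.98) + 0.25·(-0.27,1.44) = (2.7450,1.0950)
  v2: (1-0.25)·(-2.66,0.86) + 0.25·(-3.38,1.49) = (-2.8400,1.0175)
  v3: (1-0.25)·(-2.32,-3.44) + 0.25·(-3.67,-1.6) = (-2.6575,-2.9800)
Perimeter = Σ |v_{i+1} − v_i|:
  edge 1→2: √(-5.5850² + -0.0775²) = 5.5855 (running 5.5855)
  edge 2→3: √(0.1825² + -3.9975²) = 4.0017 (running 9.5872)
  edge 3→1: √(5.4025² + 4.0750²) = 6.7670 (running 16.3542)
Perimeter = 16.3542

Perimeter at t=0.25: 16.3542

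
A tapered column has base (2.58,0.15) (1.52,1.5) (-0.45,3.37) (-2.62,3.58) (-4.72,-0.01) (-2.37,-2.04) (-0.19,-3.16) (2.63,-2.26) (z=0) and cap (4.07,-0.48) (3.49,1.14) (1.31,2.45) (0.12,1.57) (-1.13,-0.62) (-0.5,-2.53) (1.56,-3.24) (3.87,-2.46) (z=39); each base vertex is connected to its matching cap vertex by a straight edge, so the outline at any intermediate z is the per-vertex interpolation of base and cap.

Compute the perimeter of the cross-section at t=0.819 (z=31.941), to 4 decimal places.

Cross-section at t=0.819: each vertex is (1-t)·p0[i] + t·p1[i].
  v1: (1-0.819)·(2.58,0.15) + 0.819·(4.07,-0.48) = (3.8003,-0.3660)
  v2: (1-0.819)·(1.52,1.5) + 0.819·(3.49,1.14) = (3.1334,1.2052)
  v3: (1-0.819)·(-0.45,3.37) + 0.819·(1.31,2.45) = (0.9914,2.6165)
  v4: (1-0.819)·(-2.62,3.58) + 0.819·(0.12,1.57) = (-0.3759,1.9338)
  v5: (1-0.819)·(-4.72,-0.01) + 0.819·(-1.13,-0.62) = (-1.7798,-0.5096)
  v6: (1-0.819)·(-2.37,-2.04) + 0.819·(-0.5,-2.53) = (-0.8385,-2.4413)
  v7: (1-0.819)·(-0.19,-3.16) + 0.819·(1.56,-3.24) = (1.2432,-3.2255)
  v8: (1-0.819)·(2.63,-2.26) + 0.819·(3.87,-2.46) = (3.6456,-2.4238)
Perimeter = Σ |v_{i+1} − v_i|:
  edge 1→2: √(-0.6669² + 1.5711²) = 1.7068 (running 1.7068)
  edge 2→3: √(-2.1420² + 1.4114²) = 2.5652 (running 4.2720)
  edge 3→4: √(-1.3674² + -0.6827²) = 1.5283 (running 5.8003)
  edge 4→5: √(-1.4039² + -2.4434²) = 2.8180 (running 8.6183)
  edge 5→6: √(0.9413² + -1.9317²) = 2.1489 (running 10.7671)
  edge 6→7: √(2.0817² + -0.7842²) = 2.2245 (running 12.9917)
  edge 7→8: √(2.4023² + 0.8017²) = 2.5326 (running 15.5242)
  edge 8→1: √(0.1547² + 2.0578²) = 2.0636 (running 17.5879)
Perimeter = 17.5879

Perimeter at t=0.819: 17.5879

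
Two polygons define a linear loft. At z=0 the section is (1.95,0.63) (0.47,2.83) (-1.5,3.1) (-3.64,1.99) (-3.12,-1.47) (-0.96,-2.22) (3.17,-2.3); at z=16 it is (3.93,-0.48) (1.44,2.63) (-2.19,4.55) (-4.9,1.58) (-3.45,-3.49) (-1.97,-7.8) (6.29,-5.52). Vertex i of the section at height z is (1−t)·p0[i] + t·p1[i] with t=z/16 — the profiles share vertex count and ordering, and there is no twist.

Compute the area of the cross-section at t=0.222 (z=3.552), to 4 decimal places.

Area at t=0.222: 35.7949

Cross-section at t=0.222: each vertex is (1-t)·p0[i] + t·p1[i].
  v1: (1-0.222)·(1.95,0.63) + 0.222·(3.93,-0.48) = (2.3896,0.3836)
  v2: (1-0.222)·(0.47,2.83) + 0.222·(1.44,2.63) = (0.6853,2.7856)
  v3: (1-0.222)·(-1.5,3.1) + 0.222·(-2.19,4.55) = (-1.6532,3.4219)
  v4: (1-0.222)·(-3.64,1.99) + 0.222·(-4.9,1.58) = (-3.9197,1.8990)
  v5: (1-0.222)·(-3.12,-1.47) + 0.222·(-3.45,-3.49) = (-3.1933,-1.9184)
  v6: (1-0.222)·(-0.96,-2.22) + 0.222·(-1.97,-7.8) = (-1.1842,-3.4588)
  v7: (1-0.222)·(3.17,-2.3) + 0.222·(6.29,-5.52) = (3.8626,-3.0148)
Shoelace sum Σ(x_i·y_{i+1} − x_{i+1}·y_i):
  i=1: 2.3896·2.7856 − 0.6853·0.3836 = +6.3935 (running +6.3935)
  i=2: 0.6853·3.4219 − -1.6532·2.7856 = +6.9503 (running +13.3437)
  i=3: -1.6532·1.8990 − -3.9197·3.4219 = +10.2735 (running +23.6173)
  i=4: -3.9197·-1.9184 − -3.1933·1.8990 = +13.5837 (running +37.2010)
  i=5: -3.1933·-3.4588 − -1.1842·-1.9184 = +8.7729 (running +45.9738)
  i=6: -1.1842·-3.0148 − 3.8626·-3.4588 = +16.9302 (running +62.9040)
  i=7: 3.8626·0.3836 − 2.3896·-3.0148 = +8.6858 (running +71.5898)
Area = |Σ|/2 = |71.5898|/2 = 35.7949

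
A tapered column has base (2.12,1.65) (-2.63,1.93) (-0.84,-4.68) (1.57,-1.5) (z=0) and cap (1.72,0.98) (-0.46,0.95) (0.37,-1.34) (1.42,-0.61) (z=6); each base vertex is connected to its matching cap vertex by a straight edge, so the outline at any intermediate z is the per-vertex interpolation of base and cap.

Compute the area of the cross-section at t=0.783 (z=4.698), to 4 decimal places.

Cross-section at t=0.783: each vertex is (1-t)·p0[i] + t·p1[i].
  v1: (1-0.783)·(2.12,1.65) + 0.783·(1.72,0.98) = (1.8068,1.1254)
  v2: (1-0.783)·(-2.63,1.93) + 0.783·(-0.46,0.95) = (-0.9309,1.1627)
  v3: (1-0.783)·(-0.84,-4.68) + 0.783·(0.37,-1.34) = (0.1074,-2.0648)
  v4: (1-0.783)·(1.57,-1.5) + 0.783·(1.42,-0.61) = (1.4526,-0.8031)
Shoelace sum Σ(x_i·y_{i+1} − x_{i+1}·y_i):
  i=1: 1.8068·1.1627 − -0.9309·1.1254 = +3.1483 (running +3.1483)
  i=2: -0.9309·-2.0648 − 0.1074·1.1627 = +1.7972 (running +4.9455)
  i=3: 0.1074·-0.8031 − 1.4526·-2.0648 = +2.9129 (running +7.8584)
  i=4: 1.4526·1.1254 − 1.8068·-0.8031 = +3.0858 (running +10.9442)
Area = |Σ|/2 = |10.9442|/2 = 5.4721

Area at t=0.783: 5.4721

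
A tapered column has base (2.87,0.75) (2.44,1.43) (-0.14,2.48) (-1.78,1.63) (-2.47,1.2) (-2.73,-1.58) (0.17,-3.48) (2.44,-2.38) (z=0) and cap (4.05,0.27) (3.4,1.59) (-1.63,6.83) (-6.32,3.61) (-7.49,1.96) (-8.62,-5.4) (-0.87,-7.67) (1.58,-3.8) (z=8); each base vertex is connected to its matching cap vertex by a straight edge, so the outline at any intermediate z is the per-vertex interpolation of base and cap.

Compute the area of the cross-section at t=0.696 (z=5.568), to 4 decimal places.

Area at t=0.696: 80.8301

Cross-section at t=0.696: each vertex is (1-t)·p0[i] + t·p1[i].
  v1: (1-0.696)·(2.87,0.75) + 0.696·(4.05,0.27) = (3.6913,0.4159)
  v2: (1-0.696)·(2.44,1.43) + 0.696·(3.4,1.59) = (3.1082,1.5414)
  v3: (1-0.696)·(-0.14,2.48) + 0.696·(-1.63,6.83) = (-1.1770,5.5076)
  v4: (1-0.696)·(-1.78,1.63) + 0.696·(-6.32,3.61) = (-4.9398,3.0081)
  v5: (1-0.696)·(-2.47,1.2) + 0.696·(-7.49,1.96) = (-5.9639,1.7290)
  v6: (1-0.696)·(-2.73,-1.58) + 0.696·(-8.62,-5.4) = (-6.8294,-4.2387)
  v7: (1-0.696)·(0.17,-3.48) + 0.696·(-0.87,-7.67) = (-0.5538,-6.3962)
  v8: (1-0.696)·(2.44,-2.38) + 0.696·(1.58,-3.8) = (1.8414,-3.3683)
Shoelace sum Σ(x_i·y_{i+1} − x_{i+1}·y_i):
  i=1: 3.6913·1.5414 − 3.1082·0.4159 = +4.3968 (running +4.3968)
  i=2: 3.1082·5.5076 − -1.1770·1.5414 = +18.9327 (running +23.3296)
  i=3: -1.1770·3.0081 − -4.9398·5.5076 = +23.6660 (running +46.9956)
  i=4: -4.9398·1.7290 − -5.9639·3.0081 = +9.3992 (running +56.3948)
  i=5: -5.9639·-4.2387 − -6.8294·1.7290 = +37.0872 (running +93.4820)
  i=6: -6.8294·-6.3962 − -0.5538·-4.2387 = +41.3352 (running +134.8172)
  i=7: -0.5538·-3.3683 − 1.8414·-6.3962 = +13.6438 (running +148.4610)
  i=8: 1.8414·0.4159 − 3.6913·-3.3683 = +13.1993 (running +161.6603)
Area = |Σ|/2 = |161.6603|/2 = 80.8301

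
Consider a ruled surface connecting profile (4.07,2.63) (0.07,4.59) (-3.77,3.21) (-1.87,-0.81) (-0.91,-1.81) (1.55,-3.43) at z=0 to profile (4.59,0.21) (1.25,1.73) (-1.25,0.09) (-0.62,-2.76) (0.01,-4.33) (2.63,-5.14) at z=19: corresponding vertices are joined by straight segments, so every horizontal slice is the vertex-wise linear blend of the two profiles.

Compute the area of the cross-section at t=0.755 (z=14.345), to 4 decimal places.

Cross-section at t=0.755: each vertex is (1-t)·p0[i] + t·p1[i].
  v1: (1-0.755)·(4.07,2.63) + 0.755·(4.59,0.21) = (4.4626,0.8029)
  v2: (1-0.755)·(0.07,4.59) + 0.755·(1.25,1.73) = (0.9609,2.4307)
  v3: (1-0.755)·(-3.77,3.21) + 0.755·(-1.25,0.09) = (-1.8674,0.8544)
  v4: (1-0.755)·(-1.87,-0.81) + 0.755·(-0.62,-2.76) = (-0.9263,-2.2822)
  v5: (1-0.755)·(-0.91,-1.81) + 0.755·(0.01,-4.33) = (-0.2154,-3.7126)
  v6: (1-0.755)·(1.55,-3.43) + 0.755·(2.63,-5.14) = (2.3654,-4.7210)
Shoelace sum Σ(x_i·y_{i+1} − x_{i+1}·y_i):
  i=1: 4.4626·2.4307 − 0.9609·0.8029 = +10.0757 (running +10.0757)
  i=2: 0.9609·0.8544 − -1.8674·2.4307 = +5.3601 (running +15.4358)
  i=3: -1.8674·-2.2822 − -0.9263·0.8544 = +5.0533 (running +20.4891)
  i=4: -0.9263·-3.7126 − -0.2154·-2.2822 = +2.9472 (running +23.4363)
  i=5: -0.2154·-4.7210 − 2.3654·-3.7126 = +9.7987 (running +33.2350)
  i=6: 2.3654·0.8029 − 4.4626·-4.7210 = +22.9673 (running +56.2023)
Area = |Σ|/2 = |56.2023|/2 = 28.1012

Area at t=0.755: 28.1012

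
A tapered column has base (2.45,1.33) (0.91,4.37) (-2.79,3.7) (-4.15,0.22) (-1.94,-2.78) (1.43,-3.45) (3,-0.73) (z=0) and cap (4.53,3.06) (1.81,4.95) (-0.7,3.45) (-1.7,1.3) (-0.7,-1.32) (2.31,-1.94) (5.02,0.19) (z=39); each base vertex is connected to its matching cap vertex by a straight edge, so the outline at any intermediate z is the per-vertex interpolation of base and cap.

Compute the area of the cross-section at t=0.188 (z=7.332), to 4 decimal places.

Area at t=0.188: 37.2187

Cross-section at t=0.188: each vertex is (1-t)·p0[i] + t·p1[i].
  v1: (1-0.188)·(2.45,1.33) + 0.188·(4.53,3.06) = (2.8410,1.6552)
  v2: (1-0.188)·(0.91,4.37) + 0.188·(1.81,4.95) = (1.0792,4.4790)
  v3: (1-0.188)·(-2.79,3.7) + 0.188·(-0.7,3.45) = (-2.3971,3.6530)
  v4: (1-0.188)·(-4.15,0.22) + 0.188·(-1.7,1.3) = (-3.6894,0.4230)
  v5: (1-0.188)·(-1.94,-2.78) + 0.188·(-0.7,-1.32) = (-1.7069,-2.5055)
  v6: (1-0.188)·(1.43,-3.45) + 0.188·(2.31,-1.94) = (1.5954,-3.1661)
  v7: (1-0.188)·(3,-0.73) + 0.188·(5.02,0.19) = (3.3798,-0.5570)
Shoelace sum Σ(x_i·y_{i+1} − x_{i+1}·y_i):
  i=1: 2.8410·4.4790 − 1.0792·1.6552 = +10.9388 (running +10.9388)
  i=2: 1.0792·3.6530 − -2.3971·4.4790 = +14.6789 (running +25.6177)
  i=3: -2.3971·0.4230 − -3.6894·3.6530 = +12.4633 (running +38.0810)
  i=4: -3.6894·-2.5055 − -1.7069·0.4230 = +9.9659 (running +48.0470)
  i=5: -1.7069·-3.1661 − 1.5954·-2.5055 = +9.4016 (running +57.4486)
  i=6: 1.5954·-0.5570 − 3.3798·-3.1661 = +9.8120 (running +67.2606)
  i=7: 3.3798·1.6552 − 2.8410·-0.5570 = +7.1769 (running +74.4375)
Area = |Σ|/2 = |74.4375|/2 = 37.2187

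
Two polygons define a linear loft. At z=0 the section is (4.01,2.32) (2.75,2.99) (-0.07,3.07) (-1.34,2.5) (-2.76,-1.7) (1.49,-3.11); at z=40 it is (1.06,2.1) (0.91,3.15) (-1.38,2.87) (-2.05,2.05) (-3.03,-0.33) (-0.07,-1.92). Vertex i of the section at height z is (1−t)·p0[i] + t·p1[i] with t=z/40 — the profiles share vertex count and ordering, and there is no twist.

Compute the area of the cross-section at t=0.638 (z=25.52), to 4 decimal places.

Cross-section at t=0.638: each vertex is (1-t)·p0[i] + t·p1[i].
  v1: (1-0.638)·(4.01,2.32) + 0.638·(1.06,2.1) = (2.1279,2.1796)
  v2: (1-0.638)·(2.75,2.99) + 0.638·(0.91,3.15) = (1.5761,3.0921)
  v3: (1-0.638)·(-0.07,3.07) + 0.638·(-1.38,2.87) = (-0.9058,2.9424)
  v4: (1-0.638)·(-1.34,2.5) + 0.638·(-2.05,2.05) = (-1.7930,2.2129)
  v5: (1-0.638)·(-2.76,-1.7) + 0.638·(-3.03,-0.33) = (-2.9323,-0.8259)
  v6: (1-0.638)·(1.49,-3.11) + 0.638·(-0.07,-1.92) = (0.4947,-2.3508)
Shoelace sum Σ(x_i·y_{i+1} − x_{i+1}·y_i):
  i=1: 2.1279·3.0921 − 1.5761·2.1796 = +3.1444 (running +3.1444)
  i=2: 1.5761·2.9424 − -0.9058·3.0921 = +7.4382 (running +10.5826)
  i=3: -0.9058·2.2129 − -1.7930·2.9424 = +3.2713 (running +13.8538)
  i=4: -1.7930·-0.8259 − -2.9323·2.2129 = +7.9697 (running +21.8235)
  i=5: -2.9323·-2.3508 − 0.4947·-0.8259 = +7.3017 (running +29.1252)
  i=6: 0.4947·2.1796 − 2.1279·-2.3508 = +6.0805 (running +35.2058)
Area = |Σ|/2 = |35.2058|/2 = 17.6029

Area at t=0.638: 17.6029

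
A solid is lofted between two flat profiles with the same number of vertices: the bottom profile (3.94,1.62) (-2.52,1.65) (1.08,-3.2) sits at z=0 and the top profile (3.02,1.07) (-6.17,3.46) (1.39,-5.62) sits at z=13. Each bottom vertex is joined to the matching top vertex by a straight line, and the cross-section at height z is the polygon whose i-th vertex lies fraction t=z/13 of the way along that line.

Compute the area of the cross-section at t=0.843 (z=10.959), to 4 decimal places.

Cross-section at t=0.843: each vertex is (1-t)·p0[i] + t·p1[i].
  v1: (1-0.843)·(3.94,1.62) + 0.843·(3.02,1.07) = (3.1644,1.1563)
  v2: (1-0.843)·(-2.52,1.65) + 0.843·(-6.17,3.46) = (-5.5969,3.1758)
  v3: (1-0.843)·(1.08,-3.2) + 0.843·(1.39,-5.62) = (1.3413,-5.2401)
Shoelace sum Σ(x_i·y_{i+1} − x_{i+1}·y_i):
  i=1: 3.1644·3.1758 − -5.5969·1.1563 = +16.5218 (running +16.5218)
  i=2: -5.5969·-5.2401 − 1.3413·3.1758 = +25.0685 (running +41.5903)
  i=3: 1.3413·1.1563 − 3.1644·-5.2401 = +18.1329 (running +59.7232)
Area = |Σ|/2 = |59.7232|/2 = 29.8616

Area at t=0.843: 29.8616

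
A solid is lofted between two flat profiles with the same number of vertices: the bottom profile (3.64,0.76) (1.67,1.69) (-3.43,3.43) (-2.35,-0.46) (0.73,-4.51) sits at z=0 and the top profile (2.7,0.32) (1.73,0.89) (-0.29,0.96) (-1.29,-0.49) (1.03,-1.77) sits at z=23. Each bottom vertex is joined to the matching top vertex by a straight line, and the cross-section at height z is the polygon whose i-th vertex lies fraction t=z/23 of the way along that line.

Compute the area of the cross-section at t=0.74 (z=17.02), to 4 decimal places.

Cross-section at t=0.74: each vertex is (1-t)·p0[i] + t·p1[i].
  v1: (1-0.74)·(3.64,0.76) + 0.74·(2.7,0.32) = (2.9444,0.4344)
  v2: (1-0.74)·(1.67,1.69) + 0.74·(1.73,0.89) = (1.7144,1.0980)
  v3: (1-0.74)·(-3.43,3.43) + 0.74·(-0.29,0.96) = (-1.1064,1.6022)
  v4: (1-0.74)·(-2.35,-0.46) + 0.74·(-1.29,-0.49) = (-1.5656,-0.4822)
  v5: (1-0.74)·(0.73,-4.51) + 0.74·(1.03,-1.77) = (0.9520,-2.4824)
Shoelace sum Σ(x_i·y_{i+1} − x_{i+1}·y_i):
  i=1: 2.9444·1.0980 − 1.7144·0.4344 = +2.4882 (running +2.4882)
  i=2: 1.7144·1.6022 − -1.1064·1.0980 = +3.9616 (running +6.4499)
  i=3: -1.1064·-0.4822 − -1.5656·1.6022 = +3.0419 (running +9.4918)
  i=4: -1.5656·-2.4824 − 0.9520·-0.4822 = +4.3455 (running +13.8373)
  i=5: 0.9520·0.4344 − 2.9444·-2.4824 = +7.7227 (running +21.5600)
Area = |Σ|/2 = |21.5600|/2 = 10.7800

Area at t=0.74: 10.7800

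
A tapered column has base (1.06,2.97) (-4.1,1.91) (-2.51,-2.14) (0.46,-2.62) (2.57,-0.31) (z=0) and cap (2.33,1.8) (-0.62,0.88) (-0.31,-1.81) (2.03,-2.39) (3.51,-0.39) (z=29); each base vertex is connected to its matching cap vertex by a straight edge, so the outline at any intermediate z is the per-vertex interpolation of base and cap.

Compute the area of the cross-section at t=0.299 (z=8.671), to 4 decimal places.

Cross-section at t=0.299: each vertex is (1-t)·p0[i] + t·p1[i].
  v1: (1-0.299)·(1.06,2.97) + 0.299·(2.33,1.8) = (1.4397,2.6202)
  v2: (1-0.299)·(-4.1,1.91) + 0.299·(-0.62,0.88) = (-3.0595,1.6020)
  v3: (1-0.299)·(-2.51,-2.14) + 0.299·(-0.31,-1.81) = (-1.8522,-2.0413)
  v4: (1-0.299)·(0.46,-2.62) + 0.299·(2.03,-2.39) = (0.9294,-2.5512)
  v5: (1-0.299)·(2.57,-0.31) + 0.299·(3.51,-0.39) = (2.8511,-0.3339)
Shoelace sum Σ(x_i·y_{i+1} − x_{i+1}·y_i):
  i=1: 1.4397·1.6020 − -3.0595·2.6202 = +10.3228 (running +10.3228)
  i=2: -3.0595·-2.0413 − -1.8522·1.6020 = +9.2127 (running +19.5355)
  i=3: -1.8522·-2.5512 − 0.9294·-2.0413 = +6.6227 (running +26.1582)
  i=4: 0.9294·-0.3339 − 2.8511·-2.5512 = +6.9634 (running +33.1216)
  i=5: 2.8511·2.6202 − 1.4397·-0.3339 = +7.9510 (running +41.0726)
Area = |Σ|/2 = |41.0726|/2 = 20.5363

Area at t=0.299: 20.5363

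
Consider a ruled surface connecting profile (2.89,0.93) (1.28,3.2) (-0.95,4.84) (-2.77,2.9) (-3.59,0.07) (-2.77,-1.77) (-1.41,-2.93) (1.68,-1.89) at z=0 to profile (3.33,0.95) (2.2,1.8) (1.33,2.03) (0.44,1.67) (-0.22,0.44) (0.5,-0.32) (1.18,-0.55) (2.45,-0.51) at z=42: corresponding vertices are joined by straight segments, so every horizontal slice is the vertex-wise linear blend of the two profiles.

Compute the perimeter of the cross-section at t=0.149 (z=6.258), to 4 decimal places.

Perimeter at t=0.149: 19.4588

Cross-section at t=0.149: each vertex is (1-t)·p0[i] + t·p1[i].
  v1: (1-0.149)·(2.89,0.93) + 0.149·(3.33,0.95) = (2.9556,0.9330)
  v2: (1-0.149)·(1.28,3.2) + 0.149·(2.2,1.8) = (1.4171,2.9914)
  v3: (1-0.149)·(-0.95,4.84) + 0.149·(1.33,2.03) = (-0.6103,4.4213)
  v4: (1-0.149)·(-2.77,2.9) + 0.149·(0.44,1.67) = (-2.2917,2.7167)
  v5: (1-0.149)·(-3.59,0.07) + 0.149·(-0.22,0.44) = (-3.0879,0.1251)
  v6: (1-0.149)·(-2.77,-1.77) + 0.149·(0.5,-0.32) = (-2.2828,-1.5539)
  v7: (1-0.149)·(-1.41,-2.93) + 0.149·(1.18,-0.55) = (-1.0241,-2.5754)
  v8: (1-0.149)·(1.68,-1.89) + 0.149·(2.45,-0.51) = (1.7947,-1.6844)
Perimeter = Σ |v_{i+1} − v_i|:
  edge 1→2: √(-1.5385² + 2.0584²) = 2.5698 (running 2.5698)
  edge 2→3: √(-2.0274² + 1.4299²) = 2.4809 (running 5.0507)
  edge 3→4: √(-1.6814² + -1.7046²) = 2.3943 (running 7.4450)
  edge 4→5: √(-0.7962² + -2.5916²) = 2.7111 (running 10.1562)
  edge 5→6: √(0.8051² + -1.6791²) = 1.8621 (running 12.0183)
  edge 6→7: √(1.2587² + -1.0214²) = 1.6210 (running 13.6393)
  edge 7→8: √(2.8188² + 0.8910²) = 2.9563 (running 16.5956)
  edge 8→1: √(1.1608² + 2.6174²) = 2.8632 (running 19.4588)
Perimeter = 19.4588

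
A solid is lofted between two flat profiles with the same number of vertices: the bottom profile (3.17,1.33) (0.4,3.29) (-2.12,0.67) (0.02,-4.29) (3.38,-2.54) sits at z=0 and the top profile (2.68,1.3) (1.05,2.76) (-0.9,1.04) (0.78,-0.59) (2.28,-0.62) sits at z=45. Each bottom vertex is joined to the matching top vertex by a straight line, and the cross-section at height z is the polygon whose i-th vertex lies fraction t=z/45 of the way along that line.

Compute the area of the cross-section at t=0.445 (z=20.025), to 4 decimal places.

Cross-section at t=0.445: each vertex is (1-t)·p0[i] + t·p1[i].
  v1: (1-0.445)·(3.17,1.33) + 0.445·(2.68,1.3) = (2.9520,1.3167)
  v2: (1-0.445)·(0.4,3.29) + 0.445·(1.05,2.76) = (0.6893,3.0541)
  v3: (1-0.445)·(-2.12,0.67) + 0.445·(-0.9,1.04) = (-1.5771,0.8347)
  v4: (1-0.445)·(0.02,-4.29) + 0.445·(0.78,-0.59) = (0.3582,-2.6435)
  v5: (1-0.445)·(3.38,-2.54) + 0.445·(2.28,-0.62) = (2.8905,-1.6856)
Shoelace sum Σ(x_i·y_{i+1} − x_{i+1}·y_i):
  i=1: 2.9520·3.0541 − 0.6893·1.3167 = +8.1082 (running +8.1082)
  i=2: 0.6893·0.8347 − -1.5771·3.0541 = +5.3920 (running +13.5002)
  i=3: -1.5771·-2.6435 − 0.3582·0.8347 = +3.8701 (running +17.3703)
  i=4: 0.3582·-1.6856 − 2.8905·-2.6435 = +7.0373 (running +24.4075)
  i=5: 2.8905·1.3167 − 2.9520·-1.6856 = +8.7816 (running +33.1891)
Area = |Σ|/2 = |33.1891|/2 = 16.5946

Area at t=0.445: 16.5946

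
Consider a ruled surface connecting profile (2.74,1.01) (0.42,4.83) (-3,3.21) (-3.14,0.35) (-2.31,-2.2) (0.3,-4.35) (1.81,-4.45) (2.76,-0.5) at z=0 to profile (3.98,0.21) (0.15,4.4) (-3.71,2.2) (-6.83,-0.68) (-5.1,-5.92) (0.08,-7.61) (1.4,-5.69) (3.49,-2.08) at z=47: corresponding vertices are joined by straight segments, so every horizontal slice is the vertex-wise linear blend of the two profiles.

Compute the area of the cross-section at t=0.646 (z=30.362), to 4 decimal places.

Cross-section at t=0.646: each vertex is (1-t)·p0[i] + t·p1[i].
  v1: (1-0.646)·(2.74,1.01) + 0.646·(3.98,0.21) = (3.5410,0.4932)
  v2: (1-0.646)·(0.42,4.83) + 0.646·(0.15,4.4) = (0.2456,4.5522)
  v3: (1-0.646)·(-3,3.21) + 0.646·(-3.71,2.2) = (-3.4587,2.5575)
  v4: (1-0.646)·(-3.14,0.35) + 0.646·(-6.83,-0.68) = (-5.5237,-0.3154)
  v5: (1-0.646)·(-2.31,-2.2) + 0.646·(-5.1,-5.92) = (-4.1123,-4.6031)
  v6: (1-0.646)·(0.3,-4.35) + 0.646·(0.08,-7.61) = (0.1579,-6.4560)
  v7: (1-0.646)·(1.81,-4.45) + 0.646·(1.4,-5.69) = (1.5451,-5.2510)
  v8: (1-0.646)·(2.76,-0.5) + 0.646·(3.49,-2.08) = (3.2316,-1.5207)
Shoelace sum Σ(x_i·y_{i+1} − x_{i+1}·y_i):
  i=1: 3.5410·4.5522 − 0.2456·0.4932 = +15.9985 (running +15.9985)
  i=2: 0.2456·2.5575 − -3.4587·4.5522 = +16.3727 (running +32.3711)
  i=3: -3.4587·-0.3154 − -5.5237·2.5575 = +15.2180 (running +47.5891)
  i=4: -5.5237·-4.6031 − -4.1123·-0.3154 = +24.1295 (running +71.7186)
  i=5: -4.1123·-6.4560 − 0.1579·-4.6031 = +27.2758 (running +98.9944)
  i=6: 0.1579·-5.2510 − 1.5451·-6.4560 = +9.1463 (running +108.1408)
  i=7: 1.5451·-1.5207 − 3.2316·-5.2510 = +14.6195 (running +122.7603)
  i=8: 3.2316·0.4932 − 3.5410·-1.5207 = +6.9786 (running +129.7389)
Area = |Σ|/2 = |129.7389|/2 = 64.8694

Area at t=0.646: 64.8694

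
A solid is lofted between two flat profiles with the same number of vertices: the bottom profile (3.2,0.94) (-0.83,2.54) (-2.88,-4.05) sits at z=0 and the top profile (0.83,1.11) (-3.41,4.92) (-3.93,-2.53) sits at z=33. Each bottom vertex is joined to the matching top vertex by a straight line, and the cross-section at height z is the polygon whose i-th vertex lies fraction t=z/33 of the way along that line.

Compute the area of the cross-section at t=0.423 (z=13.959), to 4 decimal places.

Area at t=0.423: 16.0987

Cross-section at t=0.423: each vertex is (1-t)·p0[i] + t·p1[i].
  v1: (1-0.423)·(3.2,0.94) + 0.423·(0.83,1.11) = (2.1975,1.0119)
  v2: (1-0.423)·(-0.83,2.54) + 0.423·(-3.41,4.92) = (-1.9213,3.5467)
  v3: (1-0.423)·(-2.88,-4.05) + 0.423·(-3.93,-2.53) = (-3.3241,-3.4070)
Shoelace sum Σ(x_i·y_{i+1} − x_{i+1}·y_i):
  i=1: 2.1975·3.5467 − -1.9213·1.0119 = +9.7381 (running +9.7381)
  i=2: -1.9213·-3.4070 − -3.3241·3.5467 = +18.3360 (running +28.0741)
  i=3: -3.3241·1.0119 − 2.1975·-3.4070 = +4.1232 (running +32.1973)
Area = |Σ|/2 = |32.1973|/2 = 16.0987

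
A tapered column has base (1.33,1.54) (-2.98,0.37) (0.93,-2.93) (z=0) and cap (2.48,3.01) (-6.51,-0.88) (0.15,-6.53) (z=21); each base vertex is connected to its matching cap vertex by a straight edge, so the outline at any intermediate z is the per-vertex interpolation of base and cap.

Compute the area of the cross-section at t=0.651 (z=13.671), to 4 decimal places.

Cross-section at t=0.651: each vertex is (1-t)·p0[i] + t·p1[i].
  v1: (1-0.651)·(1.33,1.54) + 0.651·(2.48,3.01) = (2.0787,2.4970)
  v2: (1-0.651)·(-2.98,0.37) + 0.651·(-6.51,-0.88) = (-5.2780,-0.4438)
  v3: (1-0.651)·(0.93,-2.93) + 0.651·(0.15,-6.53) = (0.4222,-5.2736)
Shoelace sum Σ(x_i·y_{i+1} − x_{i+1}·y_i):
  i=1: 2.0787·-0.4438 − -5.2780·2.4970 = +12.2567 (running +12.2567)
  i=2: -5.2780·-5.2736 − 0.4222·-0.4438 = +28.0216 (running +40.2783)
  i=3: 0.4222·2.4970 − 2.0787·-5.2736 = +12.0162 (running +52.2945)
Area = |Σ|/2 = |52.2945|/2 = 26.1473

Area at t=0.651: 26.1473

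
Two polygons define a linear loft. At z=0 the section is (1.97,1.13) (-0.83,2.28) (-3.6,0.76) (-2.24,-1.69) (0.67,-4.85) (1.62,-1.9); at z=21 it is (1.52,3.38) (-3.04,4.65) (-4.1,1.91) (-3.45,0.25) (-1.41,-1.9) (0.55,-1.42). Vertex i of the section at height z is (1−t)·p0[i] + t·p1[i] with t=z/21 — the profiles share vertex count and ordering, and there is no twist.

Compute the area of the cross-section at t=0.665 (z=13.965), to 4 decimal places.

Area at t=0.665: 23.8206

Cross-section at t=0.665: each vertex is (1-t)·p0[i] + t·p1[i].
  v1: (1-0.665)·(1.97,1.13) + 0.665·(1.52,3.38) = (1.6707,2.6262)
  v2: (1-0.665)·(-0.83,2.28) + 0.665·(-3.04,4.65) = (-2.2997,3.8561)
  v3: (1-0.665)·(-3.6,0.76) + 0.665·(-4.1,1.91) = (-3.9325,1.5248)
  v4: (1-0.665)·(-2.24,-1.69) + 0.665·(-3.45,0.25) = (-3.0447,-0.3999)
  v5: (1-0.665)·(0.67,-4.85) + 0.665·(-1.41,-1.9) = (-0.7132,-2.8882)
  v6: (1-0.665)·(1.62,-1.9) + 0.665·(0.55,-1.42) = (0.9084,-1.5808)
Shoelace sum Σ(x_i·y_{i+1} − x_{i+1}·y_i):
  i=1: 1.6707·3.8561 − -2.2997·2.6262 = +12.4820 (running +12.4820)
  i=2: -2.2997·1.5248 − -3.9325·3.8561 = +11.6575 (running +24.1395)
  i=3: -3.9325·-0.3999 − -3.0447·1.5248 = +6.2149 (running +30.3544)
  i=4: -3.0447·-2.8882 − -0.7132·-0.3999 = +8.5085 (running +38.8629)
  i=5: -0.7132·-1.5808 − 0.9084·-2.8882 = +3.7513 (running +42.6142)
  i=6: 0.9084·2.6262 − 1.6707·-1.5808 = +5.0269 (running +47.6411)
Area = |Σ|/2 = |47.6411|/2 = 23.8206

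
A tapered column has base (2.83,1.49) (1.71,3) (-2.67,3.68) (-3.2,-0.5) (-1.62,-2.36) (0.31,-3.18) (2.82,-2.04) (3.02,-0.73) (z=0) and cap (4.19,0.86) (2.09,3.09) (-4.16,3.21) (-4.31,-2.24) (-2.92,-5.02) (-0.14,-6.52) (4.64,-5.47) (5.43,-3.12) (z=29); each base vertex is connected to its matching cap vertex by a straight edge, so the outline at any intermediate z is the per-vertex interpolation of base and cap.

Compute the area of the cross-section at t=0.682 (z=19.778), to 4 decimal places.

Area at t=0.682: 59.8064

Cross-section at t=0.682: each vertex is (1-t)·p0[i] + t·p1[i].
  v1: (1-0.682)·(2.83,1.49) + 0.682·(4.19,0.86) = (3.7575,1.0603)
  v2: (1-0.682)·(1.71,3) + 0.682·(2.09,3.09) = (1.9692,3.0614)
  v3: (1-0.682)·(-2.67,3.68) + 0.682·(-4.16,3.21) = (-3.6862,3.3595)
  v4: (1-0.682)·(-3.2,-0.5) + 0.682·(-4.31,-2.24) = (-3.9570,-1.6867)
  v5: (1-0.682)·(-1.62,-2.36) + 0.682·(-2.92,-5.02) = (-2.5066,-4.1741)
  v6: (1-0.682)·(0.31,-3.18) + 0.682·(-0.14,-6.52) = (0.0031,-5.4579)
  v7: (1-0.682)·(2.82,-2.04) + 0.682·(4.64,-5.47) = (4.0612,-4.3793)
  v8: (1-0.682)·(3.02,-0.73) + 0.682·(5.43,-3.12) = (4.6636,-2.3600)
Shoelace sum Σ(x_i·y_{i+1} − x_{i+1}·y_i):
  i=1: 3.7575·3.0614 − 1.9692·1.0603 = +9.4152 (running +9.4152)
  i=2: 1.9692·3.3595 − -3.6862·3.0614 = +17.9001 (running +27.3153)
  i=3: -3.6862·-1.6867 − -3.9570·3.3595 = +19.5109 (running +46.8262)
  i=4: -3.9570·-4.1741 − -2.5066·-1.6867 = +12.2892 (running +59.1154)
  i=5: -2.5066·-5.4579 − 0.0031·-4.1741 = +13.6937 (running +72.8091)
  i=6: 0.0031·-4.3793 − 4.0612·-5.4579 = +22.1522 (running +94.9613)
  i=7: 4.0612·-2.3600 − 4.6636·-4.3793 = +10.8388 (running +105.8000)
  i=8: 4.6636·1.0603 − 3.7575·-2.3600 = +13.8127 (running +119.6127)
Area = |Σ|/2 = |119.6127|/2 = 59.8064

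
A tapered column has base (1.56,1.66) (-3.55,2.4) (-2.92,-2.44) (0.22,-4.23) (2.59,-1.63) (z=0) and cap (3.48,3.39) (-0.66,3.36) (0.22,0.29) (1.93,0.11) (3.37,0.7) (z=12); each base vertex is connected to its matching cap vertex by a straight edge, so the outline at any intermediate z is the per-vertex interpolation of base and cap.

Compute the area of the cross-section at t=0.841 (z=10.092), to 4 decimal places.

Area at t=0.841: 13.3108

Cross-section at t=0.841: each vertex is (1-t)·p0[i] + t·p1[i].
  v1: (1-0.841)·(1.56,1.66) + 0.841·(3.48,3.39) = (3.1747,3.1149)
  v2: (1-0.841)·(-3.55,2.4) + 0.841·(-0.66,3.36) = (-1.1195,3.2074)
  v3: (1-0.841)·(-2.92,-2.44) + 0.841·(0.22,0.29) = (-0.2793,-0.1441)
  v4: (1-0.841)·(0.22,-4.23) + 0.841·(1.93,0.11) = (1.6581,-0.5801)
  v5: (1-0.841)·(2.59,-1.63) + 0.841·(3.37,0.7) = (3.2460,0.3295)
Shoelace sum Σ(x_i·y_{i+1} − x_{i+1}·y_i):
  i=1: 3.1747·3.2074 − -1.1195·3.1149 = +13.6697 (running +13.6697)
  i=2: -1.1195·-0.1441 − -0.2793·3.2074 = +1.0570 (running +14.7266)
  i=3: -0.2793·-0.5801 − 1.6581·-0.1441 = +0.4009 (running +15.1275)
  i=4: 1.6581·0.3295 − 3.2460·-0.5801 = +2.4293 (running +17.5568)
  i=5: 3.2460·3.1149 − 3.1747·0.3295 = +9.0648 (running +26.6216)
Area = |Σ|/2 = |26.6216|/2 = 13.3108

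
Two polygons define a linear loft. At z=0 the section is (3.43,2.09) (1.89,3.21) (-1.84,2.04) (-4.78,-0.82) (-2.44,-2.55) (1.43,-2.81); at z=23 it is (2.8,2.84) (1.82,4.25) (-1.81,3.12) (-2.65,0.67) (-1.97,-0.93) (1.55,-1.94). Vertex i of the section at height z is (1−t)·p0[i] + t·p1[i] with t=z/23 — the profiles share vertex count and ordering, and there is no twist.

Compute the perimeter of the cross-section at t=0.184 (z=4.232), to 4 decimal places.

Perimeter at t=0.184: 21.2256

Cross-section at t=0.184: each vertex is (1-t)·p0[i] + t·p1[i].
  v1: (1-0.184)·(3.43,2.09) + 0.184·(2.8,2.84) = (3.3141,2.2280)
  v2: (1-0.184)·(1.89,3.21) + 0.184·(1.82,4.25) = (1.8771,3.4014)
  v3: (1-0.184)·(-1.84,2.04) + 0.184·(-1.81,3.12) = (-1.8345,2.2387)
  v4: (1-0.184)·(-4.78,-0.82) + 0.184·(-2.65,0.67) = (-4.3881,-0.5458)
  v5: (1-0.184)·(-2.44,-2.55) + 0.184·(-1.97,-0.93) = (-2.3535,-2.2519)
  v6: (1-0.184)·(1.43,-2.81) + 0.184·(1.55,-1.94) = (1.4521,-2.6499)
Perimeter = Σ |v_{i+1} − v_i|:
  edge 1→2: √(-1.4370² + 1.1734²) = 1.8552 (running 1.8552)
  edge 2→3: √(-3.7116² + -1.1626²) = 3.8894 (running 5.7446)
  edge 3→4: √(-2.5536² + -2.7846²) = 3.7782 (running 9.5228)
  edge 4→5: √(2.0346² + -1.7061²) = 2.6552 (running 12.1780)
  edge 5→6: √(3.8056² + -0.3980²) = 3.8264 (running 16.0043)
  edge 6→1: √(1.8620² + 4.8779²) = 5.2212 (running 21.2256)
Perimeter = 21.2256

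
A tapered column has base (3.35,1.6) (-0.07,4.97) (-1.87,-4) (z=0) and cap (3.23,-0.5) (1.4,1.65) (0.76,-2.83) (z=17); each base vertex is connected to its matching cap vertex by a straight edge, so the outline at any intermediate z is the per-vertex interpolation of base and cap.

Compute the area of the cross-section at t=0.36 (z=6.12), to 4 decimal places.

Cross-section at t=0.36: each vertex is (1-t)·p0[i] + t·p1[i].
  v1: (1-0.36)·(3.35,1.6) + 0.36·(3.23,-0.5) = (3.3068,0.8440)
  v2: (1-0.36)·(-0.07,4.97) + 0.36·(1.4,1.65) = (0.4592,3.7748)
  v3: (1-0.36)·(-1.87,-4) + 0.36·(0.76,-2.83) = (-0.9232,-3.5788)
Shoelace sum Σ(x_i·y_{i+1} − x_{i+1}·y_i):
  i=1: 3.3068·3.7748 − 0.4592·0.8440 = +12.0949 (running +12.0949)
  i=2: 0.4592·-3.5788 − -0.9232·3.7748 = +1.8415 (running +13.9365)
  i=3: -0.9232·0.8440 − 3.3068·-3.5788 = +11.0552 (running +24.9916)
Area = |Σ|/2 = |24.9916|/2 = 12.4958

Area at t=0.36: 12.4958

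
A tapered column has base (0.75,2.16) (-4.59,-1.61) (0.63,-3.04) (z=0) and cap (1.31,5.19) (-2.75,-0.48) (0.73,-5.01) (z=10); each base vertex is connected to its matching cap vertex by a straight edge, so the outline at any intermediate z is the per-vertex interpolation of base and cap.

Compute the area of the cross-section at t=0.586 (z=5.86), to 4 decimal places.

Area at t=0.586: 17.7068

Cross-section at t=0.586: each vertex is (1-t)·p0[i] + t·p1[i].
  v1: (1-0.586)·(0.75,2.16) + 0.586·(1.31,5.19) = (1.0782,3.9356)
  v2: (1-0.586)·(-4.59,-1.61) + 0.586·(-2.75,-0.48) = (-3.5118,-0.9478)
  v3: (1-0.586)·(0.63,-3.04) + 0.586·(0.73,-5.01) = (0.6886,-4.1944)
Shoelace sum Σ(x_i·y_{i+1} − x_{i+1}·y_i):
  i=1: 1.0782·-0.9478 − -3.5118·3.9356 = +12.7989 (running +12.7989)
  i=2: -3.5118·-4.1944 − 0.6886·-0.9478 = +15.3825 (running +28.1814)
  i=3: 0.6886·3.9356 − 1.0782·-4.1944 = +7.2323 (running +35.4137)
Area = |Σ|/2 = |35.4137|/2 = 17.7068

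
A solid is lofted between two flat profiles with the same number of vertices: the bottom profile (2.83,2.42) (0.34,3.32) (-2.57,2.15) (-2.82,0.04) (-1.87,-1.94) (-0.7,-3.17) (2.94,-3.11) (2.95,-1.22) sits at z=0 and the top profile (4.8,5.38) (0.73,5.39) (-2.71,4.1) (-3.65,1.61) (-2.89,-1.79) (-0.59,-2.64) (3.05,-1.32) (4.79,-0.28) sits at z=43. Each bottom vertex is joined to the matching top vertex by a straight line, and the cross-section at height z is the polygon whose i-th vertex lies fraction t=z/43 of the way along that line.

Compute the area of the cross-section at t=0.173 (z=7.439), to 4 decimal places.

Cross-section at t=0.173: each vertex is (1-t)·p0[i] + t·p1[i].
  v1: (1-0.173)·(2.83,2.42) + 0.173·(4.8,5.38) = (3.1708,2.9321)
  v2: (1-0.173)·(0.34,3.32) + 0.173·(0.73,5.39) = (0.4075,3.6781)
  v3: (1-0.173)·(-2.57,2.15) + 0.173·(-2.71,4.1) = (-2.5942,2.4873)
  v4: (1-0.173)·(-2.82,0.04) + 0.173·(-3.65,1.61) = (-2.9636,0.3116)
  v5: (1-0.173)·(-1.87,-1.94) + 0.173·(-2.89,-1.79) = (-2.0465,-1.9141)
  v6: (1-0.173)·(-0.7,-3.17) + 0.173·(-0.59,-2.64) = (-0.6810,-3.0783)
  v7: (1-0.173)·(2.94,-3.11) + 0.173·(3.05,-1.32) = (2.9590,-2.8003)
  v8: (1-0.173)·(2.95,-1.22) + 0.173·(4.79,-0.28) = (3.2683,-1.0574)
Shoelace sum Σ(x_i·y_{i+1} − x_{i+1}·y_i):
  i=1: 3.1708·3.6781 − 0.4075·2.9321 = +10.4679 (running +10.4679)
  i=2: 0.4075·2.4873 − -2.5942·3.6781 = +10.5553 (running +21.0232)
  i=3: -2.5942·0.3116 − -2.9636·2.4873 = +6.5631 (running +27.5863)
  i=4: -2.9636·-1.9141 − -2.0465·0.3116 = +6.3102 (running +33.8965)
  i=5: -2.0465·-3.0783 − -0.6810·-1.9141 = +4.9962 (running +38.8927)
  i=6: -0.6810·-2.8003 − 2.9590·-3.0783 = +11.0158 (running +49.9084)
  i=7: 2.9590·-1.0574 − 3.2683·-2.8003 = +6.0236 (running +55.9320)
  i=8: 3.2683·2.9321 − 3.1708·-1.0574 = +12.9357 (running +68.8677)
Area = |Σ|/2 = |68.8677|/2 = 34.4339

Area at t=0.173: 34.4339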